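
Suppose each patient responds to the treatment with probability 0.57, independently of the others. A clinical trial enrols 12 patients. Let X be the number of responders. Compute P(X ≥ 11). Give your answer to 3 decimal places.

0.012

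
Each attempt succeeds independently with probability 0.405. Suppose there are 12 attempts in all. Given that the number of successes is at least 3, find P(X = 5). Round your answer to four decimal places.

X ~ Binomial(12, 0.405). Want P(X=5 | X≥3) = P(X=5) / P(X≥3).
P(X=5) = C(12,5)·0.405^5·0.595^7 = 0.227834
P(X≥3) = 1 − 0.001969 − 0.016081 − 0.060204 = 0.921746
Ratio = 0.227834 / 0.921746 = 0.247177

0.2472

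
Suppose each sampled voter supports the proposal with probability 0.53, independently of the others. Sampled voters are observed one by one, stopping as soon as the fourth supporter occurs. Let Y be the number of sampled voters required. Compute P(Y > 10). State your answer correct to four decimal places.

0.1271

Needing more than 10 sampled voters ⇔ fewer than 4 successes in the first 10. With X ~ Binomial(10, 0.53), P(Y > 10) = P(X ≤ 3).
  k=0: C(10,0)·0.53^0·0.47^10 = 0.000526
  k=1: C(10,1)·0.53^1·0.47^9 = 0.005931
  k=2: C(10,2)·0.53^2·0.47^8 = 0.030099
  k=3: C(10,3)·0.53^3·0.47^7 = 0.090509
P(X ≤ 3) = 0.127065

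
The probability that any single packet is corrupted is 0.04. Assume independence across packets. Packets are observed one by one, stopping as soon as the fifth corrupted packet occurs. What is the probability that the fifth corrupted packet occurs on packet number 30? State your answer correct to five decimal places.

0.00088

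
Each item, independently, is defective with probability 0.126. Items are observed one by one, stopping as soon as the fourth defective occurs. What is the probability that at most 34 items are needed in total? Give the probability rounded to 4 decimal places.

0.6357

Finishing within 34 items ⇔ at least 4 successes in the first 34. With X ~ Binomial(34, 0.126), P(Y ≤ 34) = 1 − P(X ≤ 3).
  k=0: C(34,0)·0.126^0·0.874^34 = 0.010266
  k=1: C(34,1)·0.126^1·0.874^33 = 0.050318
  k=2: C(34,2)·0.126^2·0.874^32 = 0.119693
  k=3: C(34,3)·0.126^3·0.874^31 = 0.184059
1 − 0.364337 = 0.635663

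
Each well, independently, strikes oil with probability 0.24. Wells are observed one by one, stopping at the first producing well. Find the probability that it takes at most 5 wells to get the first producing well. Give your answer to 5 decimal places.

Y = number of wells to the first success; geometric, p = 0.24.
P(Y ≤ 5) = 1 − (1−p)^5 = 1 − 0.2535525 = 0.7464475

0.74645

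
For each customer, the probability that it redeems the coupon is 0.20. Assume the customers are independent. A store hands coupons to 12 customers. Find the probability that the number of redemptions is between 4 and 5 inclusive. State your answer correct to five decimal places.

0.18603

X ~ Binomial(12, 0.20); P(4 ≤ X ≤ 5) = Σ C(12,k) p^k (1−p)^(12−k) over k:
  k=4: C(12,4)·0.20^4·0.80^8 = 0.1328756
  k=5: C(12,5)·0.20^5·0.80^7 = 0.0531502
Total = 0.1860258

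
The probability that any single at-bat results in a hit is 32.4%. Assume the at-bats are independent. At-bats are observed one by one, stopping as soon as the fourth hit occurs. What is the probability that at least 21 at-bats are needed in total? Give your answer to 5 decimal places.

Needing more than 20 at-bats ⇔ fewer than 4 successes in the first 20. With X ~ Binomial(20, 0.324), P(Y > 20) = P(X ≤ 3).
  k=0: C(20,0)·0.324^0·0.676^20 = 0.0003971
  k=1: C(20,1)·0.324^1·0.676^19 = 0.0038068
  k=2: C(20,2)·0.324^2·0.676^18 = 0.0173334
  k=3: C(20,3)·0.324^3·0.676^17 = 0.0498464
P(X ≤ 3) = 0.0713838

0.07138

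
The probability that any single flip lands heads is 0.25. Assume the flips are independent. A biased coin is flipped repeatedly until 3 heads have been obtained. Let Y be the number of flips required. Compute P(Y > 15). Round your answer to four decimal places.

0.2361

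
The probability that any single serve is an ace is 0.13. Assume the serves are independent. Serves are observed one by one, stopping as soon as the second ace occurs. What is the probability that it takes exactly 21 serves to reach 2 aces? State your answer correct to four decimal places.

Y = trial on which the second success occurs; negative binomial, r=2, p=0.13.
P(Y=21) = C(20,1) · p^2 · (1−p)^19
= 20 · 0.0169 · 0.070936 = 0.023976

0.0240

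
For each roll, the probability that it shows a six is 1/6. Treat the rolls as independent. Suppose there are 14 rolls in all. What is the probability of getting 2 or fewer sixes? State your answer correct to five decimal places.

X ~ Binomial(14, 0.166667); P(X ≤ 2) = Σ C(14,k) p^k (1−p)^(14−k) over k:
  k=0: C(14,0)·0.166667^0·0.833333^14 = 0.0778866
  k=1: C(14,1)·0.166667^1·0.833333^13 = 0.2180824
  k=2: C(14,2)·0.166667^2·0.833333^12 = 0.2835071
Total = 0.5794760

0.57948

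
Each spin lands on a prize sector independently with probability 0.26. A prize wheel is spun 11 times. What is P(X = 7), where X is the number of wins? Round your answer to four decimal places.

X ~ Binomial(n=11, p=0.26).
P(X=7) = C(11,7) · p^7 · (1−p)^4
= 330 · 8.0318e-05 · 0.29987 = 0.007948

0.0079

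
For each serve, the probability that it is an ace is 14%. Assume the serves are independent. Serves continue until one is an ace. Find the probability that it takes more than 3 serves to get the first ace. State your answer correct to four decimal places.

0.6361

Y = number of serves to the first success; geometric, p = 0.14.
P(Y > 3) = P(first 3 all fail) = (1−p)^3 = 0.636056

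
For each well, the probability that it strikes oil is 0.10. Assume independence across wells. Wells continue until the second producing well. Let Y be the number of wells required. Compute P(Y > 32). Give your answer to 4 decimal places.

0.1564

Needing more than 32 wells ⇔ fewer than 2 successes in the first 32. With X ~ Binomial(32, 0.10), P(Y > 32) = P(X ≤ 1).
  k=0: C(32,0)·0.10^0·0.90^32 = 0.034337
  k=1: C(32,1)·0.10^1·0.90^31 = 0.122087
P(X ≤ 1) = 0.156423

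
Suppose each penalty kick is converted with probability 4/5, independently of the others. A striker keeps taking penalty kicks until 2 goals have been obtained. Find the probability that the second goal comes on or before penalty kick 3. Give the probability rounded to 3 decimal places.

0.896

Finishing within 3 penalty kicks ⇔ at least 2 successes in the first 3. With X ~ Binomial(3, 0.80), P(Y ≤ 3) = 1 − P(X ≤ 1).
  k=0: C(3,0)·0.80^0·0.20^3 = 0.00800
  k=1: C(3,1)·0.80^1·0.20^2 = 0.09600
1 − 0.10400 = 0.89600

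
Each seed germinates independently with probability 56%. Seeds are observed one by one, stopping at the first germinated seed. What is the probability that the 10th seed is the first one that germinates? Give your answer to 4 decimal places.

0.0003

Geometric (trials to first success), p = 0.56.
P(Y = 10) = (1−p)^9 · p = 0.00061812 · 0.56 = 0.000346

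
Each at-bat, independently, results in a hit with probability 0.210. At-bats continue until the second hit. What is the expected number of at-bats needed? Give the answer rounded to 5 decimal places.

Y = total at-bats until the second success; negative binomial with r=2, p=0.21.
E[Y] = r / p = 2 / 0.21 = 9.5238095

9.52381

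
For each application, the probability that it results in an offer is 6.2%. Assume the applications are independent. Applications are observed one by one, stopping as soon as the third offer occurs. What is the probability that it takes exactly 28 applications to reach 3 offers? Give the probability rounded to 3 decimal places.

Y = trial on which the third success occurs; negative binomial, r=3, p=0.062.
P(Y=28) = C(27,2) · p^3 · (1−p)^25
= 351 · 0.00023833 · 0.20187 = 0.01689

0.017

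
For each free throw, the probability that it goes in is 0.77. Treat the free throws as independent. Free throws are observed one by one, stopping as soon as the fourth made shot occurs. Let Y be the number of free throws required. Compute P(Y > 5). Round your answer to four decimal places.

Needing more than 5 free throws ⇔ fewer than 4 successes in the first 5. With X ~ Binomial(5, 0.77), P(Y > 5) = P(X ≤ 3).
  k=0: C(5,0)·0.77^0·0.23^5 = 0.000644
  k=1: C(5,1)·0.77^1·0.23^4 = 0.010774
  k=2: C(5,2)·0.77^2·0.23^3 = 0.072138
  k=3: C(5,3)·0.77^3·0.23^2 = 0.241506
P(X ≤ 3) = 0.325062

0.3251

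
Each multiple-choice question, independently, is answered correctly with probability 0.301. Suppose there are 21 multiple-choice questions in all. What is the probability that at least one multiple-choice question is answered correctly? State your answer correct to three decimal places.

P(at least one) = 1 − P(none) = 1 − (1 − 0.301)^21
= 1 − 0.00054 = 0.99946

0.999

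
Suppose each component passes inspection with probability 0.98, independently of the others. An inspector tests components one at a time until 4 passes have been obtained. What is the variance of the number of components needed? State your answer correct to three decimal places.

Y = total components until the fourth success; negative binomial with r=4, p=0.98.
Var(Y) = r(1−p)/p² = 4·0.02 / 0.98² = 0.08330

0.083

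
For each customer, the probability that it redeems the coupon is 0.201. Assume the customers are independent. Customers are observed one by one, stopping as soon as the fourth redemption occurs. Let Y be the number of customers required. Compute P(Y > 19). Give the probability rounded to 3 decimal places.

Needing more than 19 customers ⇔ fewer than 4 successes in the first 19. With X ~ Binomial(19, 0.201), P(Y > 19) = P(X ≤ 3).
  k=0: C(19,0)·0.201^0·0.799^19 = 0.01407
  k=1: C(19,1)·0.201^1·0.799^18 = 0.06727
  k=2: C(19,2)·0.201^2·0.799^17 = 0.15229
  k=3: C(19,3)·0.201^3·0.799^16 = 0.21710
P(X ≤ 3) = 0.45073

0.451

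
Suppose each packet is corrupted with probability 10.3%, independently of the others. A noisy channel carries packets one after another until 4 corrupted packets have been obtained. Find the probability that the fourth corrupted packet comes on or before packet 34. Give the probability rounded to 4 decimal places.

Finishing within 34 packets ⇔ at least 4 successes in the first 34. With X ~ Binomial(34, 0.103), P(Y ≤ 34) = 1 − P(X ≤ 3).
  k=0: C(34,0)·0.103^0·0.897^34 = 0.024828
  k=1: C(34,1)·0.103^1·0.897^33 = 0.096932
  k=2: C(34,2)·0.103^2·0.897^32 = 0.183652
  k=3: C(34,3)·0.103^3·0.897^31 = 0.224941
1 − 0.530353 = 0.469647

0.4696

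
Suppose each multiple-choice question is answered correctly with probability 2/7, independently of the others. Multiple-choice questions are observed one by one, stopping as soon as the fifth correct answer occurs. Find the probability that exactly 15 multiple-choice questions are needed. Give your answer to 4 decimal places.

0.0659

Y = trial on which the fifth success occurs; negative binomial, r=5, p=0.285714.
P(Y=15) = C(14,4) · p^5 · (1−p)^10
= 1001 · 0.001904 · 0.034572 = 0.065889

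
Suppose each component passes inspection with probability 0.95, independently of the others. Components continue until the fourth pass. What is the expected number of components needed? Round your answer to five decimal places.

Y = total components until the fourth success; negative binomial with r=4, p=0.95.
E[Y] = r / p = 4 / 0.95 = 4.2105263

4.21053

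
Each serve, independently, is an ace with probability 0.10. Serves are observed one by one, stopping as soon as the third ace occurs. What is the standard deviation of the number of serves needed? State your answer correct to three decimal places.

Y = total serves until the third success; negative binomial with r=3, p=0.10.
SD(Y) = √[r(1−p)/p²] = √(270.00000) = 16.43168

16.432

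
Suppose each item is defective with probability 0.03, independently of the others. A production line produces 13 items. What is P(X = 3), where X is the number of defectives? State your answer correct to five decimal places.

0.00569

X ~ Binomial(n=13, p=0.03).
P(X=3) = C(13,3) · p^3 · (1−p)^10
= 286 · 2.7e-05 · 0.73742 = 0.0056944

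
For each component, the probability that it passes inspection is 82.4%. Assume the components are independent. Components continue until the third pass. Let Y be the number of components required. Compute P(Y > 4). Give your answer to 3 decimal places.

Needing more than 4 components ⇔ fewer than 3 successes in the first 4. With X ~ Binomial(4, 0.824), P(Y > 4) = P(X ≤ 2).
  k=0: C(4,0)·0.824^0·0.176^4 = 0.00096
  k=1: C(4,1)·0.824^1·0.176^3 = 0.01797
  k=2: C(4,2)·0.824^2·0.176^2 = 0.12619
P(X ≤ 2) = 0.14512

0.145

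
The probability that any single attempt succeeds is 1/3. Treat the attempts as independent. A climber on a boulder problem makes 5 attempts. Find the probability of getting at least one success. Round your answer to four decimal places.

P(at least one) = 1 − P(none) = 1 − (1 − 0.333333)^5
= 1 − 0.131687 = 0.868313

0.8683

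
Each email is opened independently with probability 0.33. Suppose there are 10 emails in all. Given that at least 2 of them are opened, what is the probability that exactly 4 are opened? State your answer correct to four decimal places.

X ~ Binomial(10, 0.33). Want P(X=4 | X≥2) = P(X=4) / P(X≥2).
P(X=4) = C(10,4)·0.33^4·0.67^6 = 0.225281
P(X≥2) = 1 − 0.018228 − 0.089782 = 0.891990
Ratio = 0.225281 / 0.891990 = 0.252560

0.2526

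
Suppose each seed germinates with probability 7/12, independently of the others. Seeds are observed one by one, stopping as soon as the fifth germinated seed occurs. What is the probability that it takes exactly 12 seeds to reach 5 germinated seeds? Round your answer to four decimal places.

Y = trial on which the fifth success occurs; negative binomial, r=5, p=0.583333.
P(Y=12) = C(11,4) · p^5 · (1−p)^7
= 330 · 0.067544 · 0.0021803 = 0.048598

0.0486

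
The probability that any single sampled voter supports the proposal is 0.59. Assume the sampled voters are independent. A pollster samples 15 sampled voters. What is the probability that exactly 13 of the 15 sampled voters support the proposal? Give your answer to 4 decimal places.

X ~ Binomial(n=15, p=0.59).
P(X=13) = C(15,13) · p^13 · (1−p)^2
= 105 · 0.0010497 · 0.1681 = 0.018528

0.0185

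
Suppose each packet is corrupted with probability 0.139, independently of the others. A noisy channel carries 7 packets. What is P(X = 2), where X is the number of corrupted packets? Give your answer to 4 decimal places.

0.1920

X ~ Binomial(n=7, p=0.139).
P(X=2) = C(7,2) · p^2 · (1−p)^5
= 21 · 0.019321 · 0.47317 = 0.191984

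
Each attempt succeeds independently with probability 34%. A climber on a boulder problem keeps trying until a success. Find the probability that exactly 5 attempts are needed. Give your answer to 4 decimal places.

Geometric (trials to first success), p = 0.34.
P(Y = 5) = (1−p)^4 · p = 0.18975 · 0.34 = 0.064514

0.0645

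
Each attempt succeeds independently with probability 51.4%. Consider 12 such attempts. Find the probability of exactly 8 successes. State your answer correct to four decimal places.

X ~ Binomial(n=12, p=0.514).
P(X=8) = C(12,8) · p^8 · (1−p)^4
= 495 · 0.004872 · 0.055789 = 0.134541

0.1345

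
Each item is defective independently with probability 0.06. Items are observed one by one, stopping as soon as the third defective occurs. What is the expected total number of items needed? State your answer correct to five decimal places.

Y = total items until the third success; negative binomial with r=3, p=0.06.
E[Y] = r / p = 3 / 0.06 = 50.0000000

50.00000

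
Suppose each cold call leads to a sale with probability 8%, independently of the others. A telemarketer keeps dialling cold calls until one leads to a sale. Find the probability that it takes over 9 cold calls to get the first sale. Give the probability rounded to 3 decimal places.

0.472

Y = number of cold calls to the first success; geometric, p = 0.08.
P(Y > 9) = P(first 9 all fail) = (1−p)^9 = 0.47216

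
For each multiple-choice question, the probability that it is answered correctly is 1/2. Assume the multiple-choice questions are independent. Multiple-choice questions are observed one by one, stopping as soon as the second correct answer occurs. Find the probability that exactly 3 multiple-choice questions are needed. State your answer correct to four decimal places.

0.2500

Y = trial on which the second success occurs; negative binomial, r=2, p=0.50.
P(Y=3) = C(2,1) · p^2 · (1−p)^1
= 2 · 0.25 · 0.5 = 0.250000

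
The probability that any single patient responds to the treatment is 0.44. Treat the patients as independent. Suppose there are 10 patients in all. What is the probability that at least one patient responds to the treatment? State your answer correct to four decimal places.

P(at least one) = 1 − P(none) = 1 − (1 − 0.44)^10
= 1 − 0.003033 = 0.996967

0.9970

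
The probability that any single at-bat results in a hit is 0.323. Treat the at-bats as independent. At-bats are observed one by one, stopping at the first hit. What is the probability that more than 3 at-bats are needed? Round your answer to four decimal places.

0.3103

Y = number of at-bats to the first success; geometric, p = 0.323.
P(Y > 3) = P(first 3 all fail) = (1−p)^3 = 0.310289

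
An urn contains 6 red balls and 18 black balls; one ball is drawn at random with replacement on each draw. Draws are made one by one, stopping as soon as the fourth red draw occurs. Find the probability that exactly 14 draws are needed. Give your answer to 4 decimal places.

0.0629

Y = trial on which the fourth success occurs; negative binomial, r=4, p=0.25.
P(Y=14) = C(13,3) · p^4 · (1−p)^10
= 286 · 0.0039062 · 0.056314 = 0.062913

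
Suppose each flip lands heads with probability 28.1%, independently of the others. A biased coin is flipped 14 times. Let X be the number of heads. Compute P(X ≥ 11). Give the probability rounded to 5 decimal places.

0.00013

X ~ Binomial(14, 0.281); P(X ≥ 11) = Σ C(14,k) p^k (1−p)^(14−k) over k:
  k=11: C(14,11)·0.281^11·0.719^3 = 0.0001167
  k=12: C(14,12)·0.281^12·0.719^2 = 0.0000114
  k=13: C(14,13)·0.281^13·0.719^1 = 0.0000007
  k=14: C(14,14)·0.281^14·0.719^0 = 0.0000000
Total = 0.0001288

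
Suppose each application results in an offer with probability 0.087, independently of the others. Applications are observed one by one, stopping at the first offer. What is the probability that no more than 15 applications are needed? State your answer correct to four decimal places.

Y = number of applications to the first success; geometric, p = 0.087.
P(Y ≤ 15) = 1 − (1−p)^15 = 1 − 0.255306 = 0.744694

0.7447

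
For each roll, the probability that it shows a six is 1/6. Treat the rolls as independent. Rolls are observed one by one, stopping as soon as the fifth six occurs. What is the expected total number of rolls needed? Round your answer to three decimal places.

Y = total rolls until the fifth success; negative binomial with r=5, p=0.166667.
E[Y] = r / p = 5 / 0.166667 = 30.00000

30.000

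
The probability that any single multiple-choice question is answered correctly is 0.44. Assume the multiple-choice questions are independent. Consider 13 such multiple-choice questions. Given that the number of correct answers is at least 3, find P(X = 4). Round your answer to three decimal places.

0.150

X ~ Binomial(13, 0.44). Want P(X=4 | X≥3) = P(X=4) / P(X≥3).
P(X=4) = C(13,4)·0.44^4·0.56^9 = 0.14515
P(X≥3) = 1 − 0.00053 − 0.00544 − 0.02565 = 0.96838
Ratio = 0.14515 / 0.96838 = 0.14989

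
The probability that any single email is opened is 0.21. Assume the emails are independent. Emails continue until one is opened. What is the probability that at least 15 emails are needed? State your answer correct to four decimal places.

0.0369

Y = number of emails to the first success; geometric, p = 0.21.
P(Y > 14) = P(first 14 all fail) = (1−p)^14 = 0.036879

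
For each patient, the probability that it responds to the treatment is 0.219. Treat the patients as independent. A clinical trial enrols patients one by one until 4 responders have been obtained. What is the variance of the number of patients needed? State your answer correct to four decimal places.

Y = total patients until the fourth success; negative binomial with r=4, p=0.219.
Var(Y) = r(1−p)/p² = 4·0.781 / 0.219² = 65.136257

65.1363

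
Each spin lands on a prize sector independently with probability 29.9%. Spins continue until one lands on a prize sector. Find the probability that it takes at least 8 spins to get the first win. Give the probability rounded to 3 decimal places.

0.083

Y = number of spins to the first success; geometric, p = 0.299.
P(Y > 7) = P(first 7 all fail) = (1−p)^7 = 0.08318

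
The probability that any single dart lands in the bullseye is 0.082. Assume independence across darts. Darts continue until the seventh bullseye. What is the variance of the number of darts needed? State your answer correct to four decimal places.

Y = total darts until the seventh success; negative binomial with r=7, p=0.082.
Var(Y) = r(1−p)/p² = 7·0.918 / 0.082² = 955.681142

955.6811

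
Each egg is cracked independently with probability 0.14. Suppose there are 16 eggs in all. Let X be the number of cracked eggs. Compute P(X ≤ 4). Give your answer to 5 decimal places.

0.93818

X ~ Binomial(16, 0.14); P(X ≤ 4) = Σ C(16,k) p^k (1−p)^(16−k) over k:
  k=0: C(16,0)·0.14^0·0.86^16 = 0.0895314
  k=1: C(16,1)·0.14^1·0.86^15 = 0.2331980
  k=2: C(16,2)·0.14^2·0.86^14 = 0.2847185
  k=3: C(16,3)·0.14^3·0.86^13 = 0.2162977
  k=4: C(16,4)·0.14^4·0.86^12 = 0.1144366
Total = 0.9381822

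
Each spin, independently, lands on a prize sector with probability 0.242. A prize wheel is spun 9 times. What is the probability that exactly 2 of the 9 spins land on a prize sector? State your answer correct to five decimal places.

0.30312

X ~ Binomial(n=9, p=0.242).
P(X=2) = C(9,2) · p^2 · (1−p)^7
= 36 · 0.058564 · 0.14378 = 0.3031221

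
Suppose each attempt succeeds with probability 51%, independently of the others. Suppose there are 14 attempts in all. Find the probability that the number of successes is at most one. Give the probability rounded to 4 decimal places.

0.0007

X ~ Binomial(14, 0.51); P(X ≤ 1) = Σ C(14,k) p^k (1−p)^(14−k) over k:
  k=0: C(14,0)·0.51^0·0.49^14 = 0.000046
  k=1: C(14,1)·0.51^1·0.49^13 = 0.000670
Total = 0.000716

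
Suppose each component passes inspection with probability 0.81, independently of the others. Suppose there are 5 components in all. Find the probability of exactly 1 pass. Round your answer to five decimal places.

X ~ Binomial(n=5, p=0.81).
P(X=1) = C(5,1) · p^1 · (1−p)^4
= 5 · 0.81 · 0.0013032 = 0.0052780

0.00528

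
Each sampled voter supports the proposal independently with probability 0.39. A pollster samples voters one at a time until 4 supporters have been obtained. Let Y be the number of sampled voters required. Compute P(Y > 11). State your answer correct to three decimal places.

Needing more than 11 sampled voters ⇔ fewer than 4 successes in the first 11. With X ~ Binomial(11, 0.39), P(Y > 11) = P(X ≤ 3).
  k=0: C(11,0)·0.39^0·0.61^11 = 0.00435
  k=1: C(11,1)·0.39^1·0.61^10 = 0.03060
  k=2: C(11,2)·0.39^2·0.61^9 = 0.09783
  k=3: C(11,3)·0.39^3·0.61^8 = 0.18764
P(X ≤ 3) = 0.32042

0.320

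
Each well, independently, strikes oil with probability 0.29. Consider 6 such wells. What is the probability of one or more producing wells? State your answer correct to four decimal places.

P(at least one) = 1 − P(none) = 1 − (1 − 0.29)^6
= 1 − 0.128100 = 0.871900

0.8719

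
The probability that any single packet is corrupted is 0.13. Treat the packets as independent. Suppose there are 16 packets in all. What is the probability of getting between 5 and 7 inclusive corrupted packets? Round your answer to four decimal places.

X ~ Binomial(16, 0.13); P(5 ≤ X ≤ 7) = Σ C(16,k) p^k (1−p)^(16−k) over k:
  k=5: C(16,5)·0.13^5·0.87^11 = 0.035052
  k=6: C(16,6)·0.13^6·0.87^10 = 0.009602
  k=7: C(16,7)·0.13^7·0.87^9 = 0.002050
Total = 0.046704

0.0467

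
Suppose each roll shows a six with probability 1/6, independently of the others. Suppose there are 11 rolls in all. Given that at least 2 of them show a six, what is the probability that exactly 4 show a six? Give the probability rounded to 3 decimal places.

X ~ Binomial(11, 0.166667). Want P(X=4 | X≥2) = P(X=4) / P(X≥2).
P(X=4) = C(11,4)·0.166667^4·0.833333^7 = 0.07106
P(X≥2) = 1 − 0.13459 − 0.29609 = 0.56932
Ratio = 0.07106 / 0.56932 = 0.12482

0.125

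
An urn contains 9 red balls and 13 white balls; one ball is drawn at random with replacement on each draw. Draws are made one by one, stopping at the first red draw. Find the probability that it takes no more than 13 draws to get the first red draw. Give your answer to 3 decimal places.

0.999

Y = number of draws to the first success; geometric, p = 0.409091.
P(Y ≤ 13) = 1 − (1−p)^13 = 1 − 0.00107 = 0.99893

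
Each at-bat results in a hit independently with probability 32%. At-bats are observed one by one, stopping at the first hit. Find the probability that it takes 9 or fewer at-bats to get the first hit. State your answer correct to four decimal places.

Y = number of at-bats to the first success; geometric, p = 0.32.
P(Y ≤ 9) = 1 − (1−p)^9 = 1 − 0.031087 = 0.968913

0.9689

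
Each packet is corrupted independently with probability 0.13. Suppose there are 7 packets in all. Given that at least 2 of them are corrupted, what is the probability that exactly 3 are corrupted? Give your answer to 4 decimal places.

X ~ Binomial(7, 0.13). Want P(X=3 | X≥2) = P(X=3) / P(X≥2).
P(X=3) = C(7,3)·0.13^3·0.87^4 = 0.044053
P(X≥2) = 1 − 0.377255 − 0.394600 = 0.228145
Ratio = 0.044053 / 0.228145 = 0.193092

0.1931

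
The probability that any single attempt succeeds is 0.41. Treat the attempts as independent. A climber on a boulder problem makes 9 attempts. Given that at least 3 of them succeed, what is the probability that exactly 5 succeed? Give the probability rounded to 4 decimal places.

0.2249

X ~ Binomial(9, 0.41). Want P(X=5 | X≥3) = P(X=5) / P(X≥3).
P(X=5) = C(9,5)·0.41^5·0.59^4 = 0.176888
P(X≥3) = 1 − 0.008663 − 0.054180 − 0.150603 = 0.786553
Ratio = 0.176888 / 0.786553 = 0.224890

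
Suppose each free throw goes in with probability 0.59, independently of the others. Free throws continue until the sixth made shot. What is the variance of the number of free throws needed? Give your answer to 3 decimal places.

7.067

Y = total free throws until the sixth success; negative binomial with r=6, p=0.59.
Var(Y) = r(1−p)/p² = 6·0.41 / 0.59² = 7.06693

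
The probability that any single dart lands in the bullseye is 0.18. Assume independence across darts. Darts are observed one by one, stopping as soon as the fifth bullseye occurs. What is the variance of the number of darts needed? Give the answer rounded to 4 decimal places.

Y = total darts until the fifth success; negative binomial with r=5, p=0.18.
Var(Y) = r(1−p)/p² = 5·0.82 / 0.18² = 126.543210

126.5432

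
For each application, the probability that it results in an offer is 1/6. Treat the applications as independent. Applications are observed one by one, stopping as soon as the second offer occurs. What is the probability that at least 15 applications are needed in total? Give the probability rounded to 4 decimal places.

0.2960

Needing more than 14 applications ⇔ fewer than 2 successes in the first 14. With X ~ Binomial(14, 0.166667), P(Y > 14) = P(X ≤ 1).
  k=0: C(14,0)·0.166667^0·0.833333^14 = 0.077887
  k=1: C(14,1)·0.166667^1·0.833333^13 = 0.218082
P(X ≤ 1) = 0.295969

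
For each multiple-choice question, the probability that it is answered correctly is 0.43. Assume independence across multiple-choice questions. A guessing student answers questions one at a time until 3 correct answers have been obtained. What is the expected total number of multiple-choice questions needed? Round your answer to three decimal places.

6.977

Y = total multiple-choice questions until the third success; negative binomial with r=3, p=0.43.
E[Y] = r / p = 3 / 0.43 = 6.97674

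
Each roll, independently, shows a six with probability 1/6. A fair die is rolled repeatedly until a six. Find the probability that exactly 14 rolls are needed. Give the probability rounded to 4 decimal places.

0.0156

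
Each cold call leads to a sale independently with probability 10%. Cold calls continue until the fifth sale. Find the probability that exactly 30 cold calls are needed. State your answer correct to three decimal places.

Y = trial on which the fifth success occurs; negative binomial, r=5, p=0.10.
P(Y=30) = C(29,4) · p^5 · (1−p)^25
= 23751 · 1e-05 · 0.07179 = 0.01705

0.017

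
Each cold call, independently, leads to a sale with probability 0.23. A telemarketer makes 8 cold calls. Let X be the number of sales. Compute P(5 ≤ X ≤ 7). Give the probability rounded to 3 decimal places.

0.019

X ~ Binomial(8, 0.23); P(5 ≤ X ≤ 7) = Σ C(8,k) p^k (1−p)^(8−k) over k:
  k=5: C(8,5)·0.23^5·0.77^3 = 0.01646
  k=6: C(8,6)·0.23^6·0.77^2 = 0.00246
  k=7: C(8,7)·0.23^7·0.77^1 = 0.00021
Total = 0.01912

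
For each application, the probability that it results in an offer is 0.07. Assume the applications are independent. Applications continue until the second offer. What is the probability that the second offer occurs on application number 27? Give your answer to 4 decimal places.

Y = trial on which the second success occurs; negative binomial, r=2, p=0.07.
P(Y=27) = C(26,1) · p^2 · (1−p)^25
= 26 · 0.0049 · 0.16296 = 0.020761

0.0208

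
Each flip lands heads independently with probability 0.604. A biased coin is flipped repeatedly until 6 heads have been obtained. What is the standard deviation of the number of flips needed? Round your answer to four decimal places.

Y = total flips until the sixth success; negative binomial with r=6, p=0.604.
SD(Y) = √[r(1−p)/p²] = √(6.512872) = 2.552033

2.5520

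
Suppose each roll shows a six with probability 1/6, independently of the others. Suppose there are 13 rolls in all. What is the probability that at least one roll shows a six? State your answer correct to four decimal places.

P(at least one) = 1 − P(none) = 1 − (1 − 0.166667)^13
= 1 − 0.093464 = 0.906536

0.9065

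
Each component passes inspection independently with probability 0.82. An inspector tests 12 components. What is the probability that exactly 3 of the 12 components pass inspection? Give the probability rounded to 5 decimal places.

0.00002

X ~ Binomial(n=12, p=0.82).
P(X=3) = C(12,3) · p^3 · (1−p)^9
= 220 · 0.55137 · 1.9836e-07 = 0.0000241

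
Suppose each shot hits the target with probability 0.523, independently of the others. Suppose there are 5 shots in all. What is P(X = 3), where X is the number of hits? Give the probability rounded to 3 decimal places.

0.325

X ~ Binomial(n=5, p=0.523).
P(X=3) = C(5,3) · p^3 · (1−p)^2
= 10 · 0.14306 · 0.22753 = 0.32549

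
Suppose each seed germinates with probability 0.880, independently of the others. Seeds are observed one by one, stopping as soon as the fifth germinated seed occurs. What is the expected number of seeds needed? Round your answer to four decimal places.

Y = total seeds until the fifth success; negative binomial with r=5, p=0.88.
E[Y] = r / p = 5 / 0.88 = 5.681818

5.6818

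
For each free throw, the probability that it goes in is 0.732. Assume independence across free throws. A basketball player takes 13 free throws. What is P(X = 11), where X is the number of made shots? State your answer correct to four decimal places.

X ~ Binomial(n=13, p=0.732).
P(X=11) = C(13,11) · p^11 · (1−p)^2
= 78 · 0.032331 · 0.071824 = 0.181128

0.1811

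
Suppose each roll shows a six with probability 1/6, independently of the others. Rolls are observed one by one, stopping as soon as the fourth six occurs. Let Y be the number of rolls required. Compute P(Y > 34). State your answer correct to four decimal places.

0.1587

Needing more than 34 rolls ⇔ fewer than 4 successes in the first 34. With X ~ Binomial(34, 0.166667), P(Y > 34) = P(X ≤ 3).
  k=0: C(34,0)·0.166667^0·0.833333^34 = 0.002032
  k=1: C(34,1)·0.166667^1·0.833333^33 = 0.013815
  k=2: C(34,2)·0.166667^2·0.833333^32 = 0.045589
  k=3: C(34,3)·0.166667^3·0.833333^31 = 0.097257
P(X ≤ 3) = 0.158692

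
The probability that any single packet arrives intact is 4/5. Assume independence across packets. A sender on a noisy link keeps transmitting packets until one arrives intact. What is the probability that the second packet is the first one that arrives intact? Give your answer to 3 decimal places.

0.160

Geometric (trials to first success), p = 0.80.
P(Y = 2) = (1−p)^1 · p = 0.2 · 0.80 = 0.16000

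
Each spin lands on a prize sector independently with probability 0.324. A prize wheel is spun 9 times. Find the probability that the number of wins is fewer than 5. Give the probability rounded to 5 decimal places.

X ~ Binomial(9, 0.324); P(X ≤ 4) = Σ C(9,k) p^k (1−p)^(9−k) over k:
  k=0: C(9,0)·0.324^0·0.676^9 = 0.0294795
  k=1: C(9,1)·0.324^1·0.676^8 = 0.1271631
  k=2: C(9,2)·0.324^2·0.676^7 = 0.2437920
  k=3: C(9,3)·0.324^3·0.676^6 = 0.2726431
  k=4: C(9,4)·0.324^4·0.676^5 = 0.1960126
Total = 0.8690903

0.86909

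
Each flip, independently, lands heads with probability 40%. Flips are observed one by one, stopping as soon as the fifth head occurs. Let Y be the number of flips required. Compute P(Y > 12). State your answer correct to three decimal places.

Needing more than 12 flips ⇔ fewer than 5 successes in the first 12. With X ~ Binomial(12, 0.40), P(Y > 12) = P(X ≤ 4).
  k=0: C(12,0)·0.40^0·0.60^12 = 0.00218
  k=1: C(12,1)·0.40^1·0.60^11 = 0.01741
  k=2: C(12,2)·0.40^2·0.60^10 = 0.06385
  k=3: C(12,3)·0.40^3·0.60^9 = 0.14189
  k=4: C(12,4)·0.40^4·0.60^8 = 0.21284
P(X ≤ 4) = 0.43818

0.438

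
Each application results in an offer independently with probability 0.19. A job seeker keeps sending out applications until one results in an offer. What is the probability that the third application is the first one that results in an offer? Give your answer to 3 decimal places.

0.125

Geometric (trials to first success), p = 0.19.
P(Y = 3) = (1−p)^2 · p = 0.6561 · 0.19 = 0.12466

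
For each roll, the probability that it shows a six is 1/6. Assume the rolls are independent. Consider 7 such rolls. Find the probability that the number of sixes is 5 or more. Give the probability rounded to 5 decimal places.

0.00200

X ~ Binomial(7, 0.166667); P(X ≥ 5) = Σ C(7,k) p^k (1−p)^(7−k) over k:
  k=5: C(7,5)·0.166667^5·0.833333^2 = 0.0018754
  k=6: C(7,6)·0.166667^6·0.833333^1 = 0.0001250
  k=7: C(7,7)·0.166667^7·0.833333^0 = 0.0000036
Total = 0.0020040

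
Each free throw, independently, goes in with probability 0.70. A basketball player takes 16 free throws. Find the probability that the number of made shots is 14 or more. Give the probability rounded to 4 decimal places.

X ~ Binomial(16, 0.70); P(X ≥ 14) = Σ C(16,k) p^k (1−p)^(16−k) over k:
  k=14: C(16,14)·0.70^14·0.30^2 = 0.073248
  k=15: C(16,15)·0.70^15·0.30^1 = 0.022788
  k=16: C(16,16)·0.70^16·0.30^0 = 0.003323
Total = 0.099360

0.0994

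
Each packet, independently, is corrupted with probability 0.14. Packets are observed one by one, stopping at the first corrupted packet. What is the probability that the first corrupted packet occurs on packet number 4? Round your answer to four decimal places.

Geometric (trials to first success), p = 0.14.
P(Y = 4) = (1−p)^3 · p = 0.63606 · 0.14 = 0.089048

0.0890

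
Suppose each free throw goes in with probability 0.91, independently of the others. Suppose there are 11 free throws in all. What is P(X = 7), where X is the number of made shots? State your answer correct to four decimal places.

X ~ Binomial(n=11, p=0.91).
P(X=7) = C(11,7) · p^7 · (1−p)^4
= 330 · 0.51676 · 6.561e-05 = 0.011189

0.0112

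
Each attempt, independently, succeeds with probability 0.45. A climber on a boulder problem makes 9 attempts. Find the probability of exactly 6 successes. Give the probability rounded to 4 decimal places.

0.1160

X ~ Binomial(n=9, p=0.45).
P(X=6) = C(9,6) · p^6 · (1−p)^3
= 84 · 0.0083038 · 0.16637 = 0.116049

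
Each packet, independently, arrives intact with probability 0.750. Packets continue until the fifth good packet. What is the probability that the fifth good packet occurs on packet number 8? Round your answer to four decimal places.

0.1298

Y = trial on which the fifth success occurs; negative binomial, r=5, p=0.75.
P(Y=8) = C(7,4) · p^5 · (1−p)^3
= 35 · 0.2373 · 0.015625 = 0.129776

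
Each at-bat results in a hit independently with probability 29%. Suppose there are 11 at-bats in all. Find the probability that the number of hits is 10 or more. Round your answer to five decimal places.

0.00003

X ~ Binomial(11, 0.29); P(X ≥ 10) = Σ C(11,k) p^k (1−p)^(11−k) over k:
  k=10: C(11,10)·0.29^10·0.71^1 = 0.0000329
  k=11: C(11,11)·0.29^11·0.71^0 = 0.0000012
Total = 0.0000341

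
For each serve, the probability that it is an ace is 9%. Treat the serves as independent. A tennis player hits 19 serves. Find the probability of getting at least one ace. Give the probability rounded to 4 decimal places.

P(at least one) = 1 − P(none) = 1 − (1 − 0.09)^19
= 1 − 0.166643 = 0.833357

0.8334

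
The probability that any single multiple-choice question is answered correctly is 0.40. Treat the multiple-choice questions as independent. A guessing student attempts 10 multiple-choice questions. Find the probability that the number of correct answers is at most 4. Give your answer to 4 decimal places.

0.6331

X ~ Binomial(10, 0.40); P(X ≤ 4) = Σ C(10,k) p^k (1−p)^(10−k) over k:
  k=0: C(10,0)·0.40^0·0.60^10 = 0.006047
  k=1: C(10,1)·0.40^1·0.60^9 = 0.040311
  k=2: C(10,2)·0.40^2·0.60^8 = 0.120932
  k=3: C(10,3)·0.40^3·0.60^7 = 0.214991
  k=4: C(10,4)·0.40^4·0.60^6 = 0.250823
Total = 0.633103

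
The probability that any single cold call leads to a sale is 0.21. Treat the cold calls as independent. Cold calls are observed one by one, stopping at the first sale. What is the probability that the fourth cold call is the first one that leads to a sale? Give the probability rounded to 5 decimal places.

0.10354

Geometric (trials to first success), p = 0.21.
P(Y = 4) = (1−p)^3 · p = 0.49304 · 0.21 = 0.1035382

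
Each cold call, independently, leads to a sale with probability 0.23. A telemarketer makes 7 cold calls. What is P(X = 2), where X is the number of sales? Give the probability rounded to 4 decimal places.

0.3007

X ~ Binomial(n=7, p=0.23).
P(X=2) = C(7,2) · p^2 · (1−p)^5
= 21 · 0.0529 · 0.27068 = 0.300697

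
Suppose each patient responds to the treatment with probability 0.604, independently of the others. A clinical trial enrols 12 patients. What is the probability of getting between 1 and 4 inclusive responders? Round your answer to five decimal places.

X ~ Binomial(12, 0.604); P(1 ≤ X ≤ 4) = Σ C(12,k) p^k (1−p)^(12−k) over k:
  k=1: C(12,1)·0.604^1·0.396^11 = 0.0002722
  k=2: C(12,2)·0.604^2·0.396^10 = 0.0022833
  k=3: C(12,3)·0.604^3·0.396^9 = 0.0116089
  k=4: C(12,4)·0.604^4·0.396^8 = 0.0398396
Total = 0.0540039

0.05400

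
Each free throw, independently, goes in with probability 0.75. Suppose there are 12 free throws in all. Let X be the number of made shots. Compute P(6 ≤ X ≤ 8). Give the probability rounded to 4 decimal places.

X ~ Binomial(12, 0.75); P(6 ≤ X ≤ 8) = Σ C(12,k) p^k (1−p)^(12−k) over k:
  k=6: C(12,6)·0.75^6·0.25^6 = 0.040149
  k=7: C(12,7)·0.75^7·0.25^5 = 0.103241
  k=8: C(12,8)·0.75^8·0.25^4 = 0.193578
Total = 0.336969

0.3370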